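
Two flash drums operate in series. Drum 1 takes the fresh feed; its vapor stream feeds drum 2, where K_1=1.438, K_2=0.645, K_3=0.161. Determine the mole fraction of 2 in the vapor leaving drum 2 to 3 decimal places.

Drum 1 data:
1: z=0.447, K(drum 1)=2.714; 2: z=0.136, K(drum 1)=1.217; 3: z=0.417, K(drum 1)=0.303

Drum 1:
Material balance + equilibrium reduce to Σ zᵢ(Kᵢ−1)/(1+ψ₁(Kᵢ−1)) = 0.
g(0) = ΣzᵢKᵢ − 1 = 0.505 and g(1) = 1 − Σzᵢ/Kᵢ = -0.653, so a root lies in (0, 1).
Iterate (Newton) starting at ψ₁ = 0.5:
  ψ₁ = 0.500: g = -0.0069, g' = -0.863 → ψ₁ = 0.492
Converged at ψ₁ = 0.492.
Drum-1 compositions:
  1: x = 0.243, y = 0.658
  2: x = 0.123, y = 0.150
  3: x = 0.635, y = 0.192
Drum-2 feed = drum-1 vapor: z₂ = (0.6582, 0.1495, 0.1923).
Drum 2:
Let ψ₂ = V/F and solve Σ zᵢ(Kᵢ−1)/(1+ψ₂(Kᵢ−1)) = 0.
g(0) = ΣzᵢKᵢ − 1 = 0.074 and g(1) = 1 − Σzᵢ/Kᵢ = -0.884, so a root lies in (0, 1).
Iterate (Newton) starting at ψ₂ = 0.43:
  ψ₂ = 0.430: g = -0.0724, g' = -0.447 → ψ₂ = 0.268
  ψ₂ = 0.268: g = -0.0088, g' = -0.349 → ψ₂ = 0.243
  ψ₂ = 0.243: g = -0.0001, g' = -0.339 → ψ₂ = 0.242
Converged at ψ₂ = 0.242.
  1: x = 0.595, y = 0.856
  2: x = 0.164, y = 0.106
  3: x = 0.241, y = 0.039

y_2 (drum 2) = 0.106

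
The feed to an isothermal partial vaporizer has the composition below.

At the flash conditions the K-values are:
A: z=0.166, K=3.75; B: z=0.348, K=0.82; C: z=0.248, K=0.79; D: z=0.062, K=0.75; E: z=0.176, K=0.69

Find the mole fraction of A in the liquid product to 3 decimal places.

x_A = 0.075

Rachford–Rice: g(β) = Σ zᵢ(Kᵢ−1)/(1+β(Kᵢ−1)) = 0.
Check two-phase: ΣzᵢKᵢ = 1.272 > 1 and Σzᵢ/Kᵢ = 1.120 > 1, so g(0) = 0.272 > 0 and g(1) = -0.120 < 0.
Newton–Raphson from β = 0.5:
  β = 0.500: g = -0.0171, g' = -0.279 → β = 0.439
  β = 0.439: g = 0.0010, g' = -0.312 → β = 0.442
Converged at β = 0.442.
Compositions from xᵢ = zᵢ/(1+β(Kᵢ−1)), yᵢ = Kᵢxᵢ:
  A: x = 0.075, y = 0.281
  B: x = 0.378, y = 0.310
  C: x = 0.273, y = 0.216
  D: x = 0.070, y = 0.052
  E: x = 0.204, y = 0.141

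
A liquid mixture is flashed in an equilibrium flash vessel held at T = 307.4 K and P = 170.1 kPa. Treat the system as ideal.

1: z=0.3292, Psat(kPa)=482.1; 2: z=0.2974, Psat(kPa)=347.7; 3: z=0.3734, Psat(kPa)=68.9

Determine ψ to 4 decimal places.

Raoult's law: Kᵢ = Pᵢˢᵃᵗ/P = Pᵢˢᵃᵗ/170.1.
  K_1 = 482.1/170.1 = 2.834215, K_2 = 347.7/170.1 = 2.044092, K_3 = 68.9/170.1 = 0.405056
Let ψ = V/F and solve Σ zᵢ(Kᵢ−1)/(1+ψ(Kᵢ−1)) = 0.
Feasibility: ΣzᵢKᵢ = 1.6922, Σzᵢ/Kᵢ = 1.1835 — both > 1, two phases present.
Newton–Raphson from ψ = 0.5:
  ψ = 0.5000: g = 0.20276, g' = -0.7091 → ψ = 0.7859
  ψ = 0.7859: g = 0.00060, g' = -0.7499 → ψ = 0.7867
Converged at ψ = 0.7867.

ψ = 0.7867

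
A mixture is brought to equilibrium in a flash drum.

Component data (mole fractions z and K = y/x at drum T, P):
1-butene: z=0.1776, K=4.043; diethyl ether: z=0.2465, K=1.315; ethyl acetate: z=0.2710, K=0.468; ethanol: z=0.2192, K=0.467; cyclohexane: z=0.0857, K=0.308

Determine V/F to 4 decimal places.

V/F = 0.2577

Iterate (Newton) starting at V/F = 0.36:
  V/F = 0.3600: g = -0.07423, g' = -0.6797 → V/F = 0.2508
  V/F = 0.2508: g = 0.00549, g' = -0.7952 → V/F = 0.2577
Converged at V/F = 0.2577.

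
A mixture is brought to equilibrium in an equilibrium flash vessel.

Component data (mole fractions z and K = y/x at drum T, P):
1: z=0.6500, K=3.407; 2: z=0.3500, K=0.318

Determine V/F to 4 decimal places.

Iterate (Newton) starting at V/F = 0.5:
  V/F = 0.5000: g = 0.34781, g' = -1.1505 → V/F = 0.8023
  V/F = 0.8023: g = 0.00661, g' = -1.2323 → V/F = 0.8077
Converged at V/F = 0.8077.

V/F = 0.8077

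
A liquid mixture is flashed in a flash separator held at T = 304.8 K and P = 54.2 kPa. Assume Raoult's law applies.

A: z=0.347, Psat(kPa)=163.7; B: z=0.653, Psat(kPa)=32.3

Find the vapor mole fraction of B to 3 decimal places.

Raoult's law: Kᵢ = Pᵢˢᵃᵗ/P = Pᵢˢᵃᵗ/54.2.
  K_A = 163.7/54.2 = 3.02030, K_B = 32.3/54.2 = 0.59594
Binary case is linear: z₁(K₁−1)(1+ψ(K₂−1)) + z₂(K₂−1)(1+ψ(K₁−1)) = 0
⇒ ψ = [z₁(K₁−1)+z₂(K₂−1)] / [−(K₁−1)(K₂−1)] = 0.4372/0.8163 = 0.536
Compositions from xᵢ = zᵢ/(1+ψ(Kᵢ−1)), yᵢ = Kᵢxᵢ:
  A: x = 0.167, y = 0.503
  B: x = 0.833, y = 0.497

y_B = 0.497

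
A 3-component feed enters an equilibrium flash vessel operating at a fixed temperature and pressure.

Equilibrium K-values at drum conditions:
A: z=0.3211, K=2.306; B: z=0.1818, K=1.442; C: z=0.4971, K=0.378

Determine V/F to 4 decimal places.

Material balance + equilibrium reduce to Σ zᵢ(Kᵢ−1)/(1+V/F(Kᵢ−1)) = 0.
g(0) = ΣzᵢKᵢ − 1 = 0.1905 and g(1) = 1 − Σzᵢ/Kᵢ = -0.5804, so a root lies in (0, 1).
Newton–Raphson from V/F = 0.52:
  V/F = 0.5200: g = -0.14193, g' = -0.6379 → V/F = 0.2975
  V/F = 0.2975: g = -0.00638, g' = -0.6014 → V/F = 0.2869
Converged at V/F = 0.2869.

V/F = 0.2869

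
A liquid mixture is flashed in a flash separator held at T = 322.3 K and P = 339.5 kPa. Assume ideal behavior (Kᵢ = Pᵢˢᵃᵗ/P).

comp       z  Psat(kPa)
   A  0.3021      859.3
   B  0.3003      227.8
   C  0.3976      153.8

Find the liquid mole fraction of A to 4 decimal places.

x_A = 0.2294

Raoult's law: Kᵢ = Pᵢˢᵃᵗ/P = Pᵢˢᵃᵗ/339.5.
  K_A = 859.3/339.5 = 2.531075, K_B = 227.8/339.5 = 0.670987, K_C = 153.8/339.5 = 0.453019
Rachford–Rice: g(β) = Σ zᵢ(Kᵢ−1)/(1+β(Kᵢ−1)) = 0.
g(0) = ΣzᵢKᵢ − 1 = 0.1463 and g(1) = 1 − Σzᵢ/Kᵢ = -0.4446, so a root lies in (0, 1).
Newton iteration, β⁰ = 0.45:
  β = 0.4500: g = -0.13061, g' = -0.5024 → β = 0.1900
  β = 0.1900: g = 0.01020, g' = -0.6101 → β = 0.2067
  β = 0.2067: g = 0.00011, g' = -0.5972 → β = 0.2069
Converged at β = 0.2069.
Compositions from xᵢ = zᵢ/(1+β(Kᵢ−1)), yᵢ = Kᵢxᵢ:
  A: x = 0.2294, y = 0.5807
  B: x = 0.3222, y = 0.2162
  C: x = 0.4483, y = 0.2031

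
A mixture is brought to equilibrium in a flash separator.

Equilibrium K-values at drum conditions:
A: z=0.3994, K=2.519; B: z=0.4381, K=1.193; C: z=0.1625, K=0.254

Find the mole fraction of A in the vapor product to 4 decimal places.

y_A = 0.4371

Let ψ = V/F and solve Σ zᵢ(Kᵢ−1)/(1+ψ(Kᵢ−1)) = 0.
Feasibility: ΣzᵢKᵢ = 1.5700, Σzᵢ/Kᵢ = 1.1655 — both > 1, two phases present.
Iterate (Newton) starting at ψ = 0.64:
  ψ = 0.6400: g = 0.15090, g' = -0.5810 → ψ = 0.8997
  ψ = 0.8997: g = -0.04028, g' = -1.0128 → ψ = 0.8599
  ψ = 0.8599: g = -0.00258, g' = -0.8890 → ψ = 0.8570
Converged at ψ = 0.8570.
Compositions from xᵢ = zᵢ/(1+ψ(Kᵢ−1)), yᵢ = Kᵢxᵢ:
  A: x = 0.1735, y = 0.4371
  B: x = 0.3759, y = 0.4485
  C: x = 0.4506, y = 0.1144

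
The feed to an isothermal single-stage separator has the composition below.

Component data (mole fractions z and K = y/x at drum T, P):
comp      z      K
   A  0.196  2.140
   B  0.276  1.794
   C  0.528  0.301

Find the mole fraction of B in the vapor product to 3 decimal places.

Material balance + equilibrium reduce to Σ zᵢ(Kᵢ−1)/(1+ψ(Kᵢ−1)) = 0.
Check two-phase: ΣzᵢKᵢ = 1.074 > 1 and Σzᵢ/Kᵢ = 2.000 > 1, so g(0) = 0.074 > 0 and g(1) = -1.000 < 0.
Newton–Raphson from ψ = 0.5:
  ψ = 0.500: g = -0.2682, g' = -0.802 → ψ = 0.166
  ψ = 0.166: g = -0.0358, g' = -0.646 → ψ = 0.110
Converged at ψ = 0.110.
Compositions from xᵢ = zᵢ/(1+ψ(Kᵢ−1)), yᵢ = Kᵢxᵢ:
  A: x = 0.174, y = 0.373
  B: x = 0.254, y = 0.455
  C: x = 0.572, y = 0.172

y_B = 0.455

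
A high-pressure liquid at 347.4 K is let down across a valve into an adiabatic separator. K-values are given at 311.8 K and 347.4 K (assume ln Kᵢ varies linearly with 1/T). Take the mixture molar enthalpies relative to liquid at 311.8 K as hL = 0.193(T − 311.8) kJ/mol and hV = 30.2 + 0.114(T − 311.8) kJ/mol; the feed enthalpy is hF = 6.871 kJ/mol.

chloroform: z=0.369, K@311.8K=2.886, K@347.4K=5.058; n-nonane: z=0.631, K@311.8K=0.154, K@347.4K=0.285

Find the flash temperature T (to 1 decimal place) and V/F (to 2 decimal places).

T = 320.1 K, V/F = 0.18

Adiabatic flash: solve Rachford–Rice at each trial T, then check hF = ψ·hV(T) + (1−ψ)·hL(T).
  T = 311.8 K: K = (2.886, 0.154), RR gives ψ = 0.102, H_out = 3.068 kJ/mol
  T = 347.4 K: K = (5.058, 0.285), RR gives ψ = 0.361, H_out = 16.746 kJ/mol
  T = 329.6 K: K = (3.879, 0.213), RR gives ψ = 0.250, H_out = 10.625 kJ/mol
  T = 320.7 K: K = (3.360, 0.182), RR gives ψ = 0.184, H_out = 7.135 kJ/mol
  T = 316.2 K: K = (3.114, 0.167), RR gives ψ = 0.145, H_out = 5.171 kJ/mol
  T = 318.4 K: K = (3.233, 0.174), RR gives ψ = 0.164, H_out = 6.152 kJ/mol
Linear interpolation between T = 318.4 (H_out = 6.152) and T = 320.7 (H_out = 7.135) on hF = 6.871 gives T ≈ 320.1 K, at which ψ = 0.18.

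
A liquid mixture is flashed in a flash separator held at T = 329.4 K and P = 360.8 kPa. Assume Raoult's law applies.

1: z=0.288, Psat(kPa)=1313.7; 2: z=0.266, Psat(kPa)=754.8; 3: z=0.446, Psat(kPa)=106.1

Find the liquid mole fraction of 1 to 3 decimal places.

Raoult's law: Kᵢ = Pᵢˢᵃᵗ/P = Pᵢˢᵃᵗ/360.8.
  K_1 = 1313.7/360.8 = 3.64108, K_2 = 754.8/360.8 = 2.09202, K_3 = 106.1/360.8 = 0.29407
Rachford–Rice: g(ψ) = Σ zᵢ(Kᵢ−1)/(1+ψ(Kᵢ−1)) = 0.
g(0) = ΣzᵢKᵢ − 1 = 0.736 and g(1) = 1 − Σzᵢ/Kᵢ = -0.723, so a root lies in (0, 1).
Newton iteration, ψ⁰ = 0.64:
  ψ = 0.640: g = -0.1206, g' = -1.127 → ψ = 0.533
  ψ = 0.533: g = -0.0052, g' = -1.045 → ψ = 0.528
Converged at ψ = 0.528.
Compositions from xᵢ = zᵢ/(1+ψ(Kᵢ−1)), yᵢ = Kᵢxᵢ:
  1: x = 0.120, y = 0.438
  2: x = 0.169, y = 0.353
  3: x = 0.711, y = 0.209

x_1 = 0.120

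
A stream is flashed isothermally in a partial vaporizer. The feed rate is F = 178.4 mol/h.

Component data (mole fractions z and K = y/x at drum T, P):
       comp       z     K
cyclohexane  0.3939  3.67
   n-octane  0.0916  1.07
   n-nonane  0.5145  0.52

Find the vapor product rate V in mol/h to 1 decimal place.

V = 125.1 mol/h

Iterate (Newton) starting at ψ = 0.5:
  ψ = 0.5000: g = 0.13166, g' = -0.7207 → ψ = 0.6827
  ψ = 0.6827: g = 0.01137, g' = -0.6151 → ψ = 0.7012
  ψ = 0.7012: g = 0.00005, g' = -0.6101 → ψ = 0.7013
Converged at ψ = 0.7013.
Then V = ψ·F = 0.7013·178.4 = 125.1 mol/h and L = F − V = 53.3 mol/h.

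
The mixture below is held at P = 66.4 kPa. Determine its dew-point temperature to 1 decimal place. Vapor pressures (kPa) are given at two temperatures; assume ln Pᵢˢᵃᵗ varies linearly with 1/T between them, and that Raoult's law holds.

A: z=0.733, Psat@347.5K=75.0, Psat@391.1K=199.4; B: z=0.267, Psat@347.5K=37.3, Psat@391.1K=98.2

T = 352.2 K

Dew-point temperature: Σzᵢ·P/Pᵢˢᵃᵗ(T) = 1. Interpolate ln Pᵢˢᵃᵗ = aᵢ + bᵢ/T.
  T = 347.5 K: ΣzᵢP/Pᵢˢᵃᵗ = 1.1243
  T = 391.1 K: ΣzᵢP/Pᵢˢᵃᵗ = 0.4246
  T = 369.3 K: ΣzᵢP/Pᵢˢᵃᵗ = 0.6714
  T = 358.4 K: ΣzᵢP/Pᵢˢᵃᵗ = 0.8620
  T = 352.9 K: ΣzᵢP/Pᵢˢᵃᵗ = 0.9836
  T = 350.2 K: ΣzᵢP/Pᵢˢᵃᵗ = 1.0510
Interpolating between 350.2 K and 352.9 K gives T ≈ 352.2 K.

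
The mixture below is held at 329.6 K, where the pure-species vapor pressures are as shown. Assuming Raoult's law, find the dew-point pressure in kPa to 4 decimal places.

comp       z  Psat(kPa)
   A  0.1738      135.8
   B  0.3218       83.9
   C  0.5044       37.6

Pdew = 53.9659 kPa

At the dew point ψ → 1, so Σzᵢ/Kᵢ = 1 with Kᵢ = Pᵢˢᵃᵗ/P ⇒ 1/P = Σzᵢ/Pᵢˢᵃᵗ.
1/P = 0.1738/135.8 + 0.3218/83.9 + 0.5044/37.6 = 0.0185302 ⇒ P = 53.9659 kPa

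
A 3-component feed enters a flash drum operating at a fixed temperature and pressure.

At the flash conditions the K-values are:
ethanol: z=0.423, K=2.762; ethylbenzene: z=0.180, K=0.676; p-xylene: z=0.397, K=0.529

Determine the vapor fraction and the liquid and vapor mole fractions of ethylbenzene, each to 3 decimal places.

ψ = 0.658, x_ethylbenzene = 0.229, y_ethylbenzene = 0.155

Material balance + equilibrium reduce to Σ zᵢ(Kᵢ−1)/(1+ψ(Kᵢ−1)) = 0.
Feasibility: ΣzᵢKᵢ = 1.500, Σzᵢ/Kᵢ = 1.170 — both > 1, two phases present.
Iterate (Newton) starting at ψ = 0.68:
  ψ = 0.680: g = -0.0108, g' = -0.493 → ψ = 0.658
Converged at ψ = 0.658.
Compositions from xᵢ = zᵢ/(1+ψ(Kᵢ−1)), yᵢ = Kᵢxᵢ:
  ethanol: x = 0.196, y = 0.541
  ethylbenzene: x = 0.229, y = 0.155
  p-xylene: x = 0.575, y = 0.304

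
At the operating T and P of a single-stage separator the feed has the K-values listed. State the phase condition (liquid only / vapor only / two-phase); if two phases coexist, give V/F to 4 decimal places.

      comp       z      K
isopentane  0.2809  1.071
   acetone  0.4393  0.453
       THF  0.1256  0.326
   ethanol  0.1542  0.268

liquid only

ΣzᵢKᵢ = 0.5821; Σzᵢ/Kᵢ = 2.1927.
Since ΣzᵢKᵢ < 1 the mixture is below its bubble point — single liquid phase.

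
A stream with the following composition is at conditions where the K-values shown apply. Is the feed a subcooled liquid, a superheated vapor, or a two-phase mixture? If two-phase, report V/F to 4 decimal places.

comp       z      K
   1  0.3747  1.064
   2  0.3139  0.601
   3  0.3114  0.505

subcooled liquid

ΣzᵢKᵢ = 0.7446; Σzᵢ/Kᵢ = 1.4911.
Since ΣzᵢKᵢ < 1 the mixture is below its bubble point — single liquid phase.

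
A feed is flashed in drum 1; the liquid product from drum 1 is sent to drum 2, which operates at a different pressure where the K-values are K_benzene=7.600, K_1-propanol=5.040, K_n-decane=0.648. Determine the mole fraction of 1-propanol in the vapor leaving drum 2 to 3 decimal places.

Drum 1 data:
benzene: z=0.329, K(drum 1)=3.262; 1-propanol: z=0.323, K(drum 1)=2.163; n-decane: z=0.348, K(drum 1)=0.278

y_1-propanol (drum 2) = 0.228

Drum 1:
Iterate (Newton) starting at ψ₁ = 0.5:
  ψ₁ = 0.500: g = 0.1935, g' = -0.990 → ψ₁ = 0.696
  ψ₁ = 0.696: g = -0.0079, g' = -1.120 → ψ₁ = 0.689
  ψ₁ = 0.689: g = -0.0000, g' = -1.109 → ψ₁ = 0.688
Converged at ψ₁ = 0.688.
Drum-1 compositions:
  benzene: x = 0.129, y = 0.420
  1-propanol: x = 0.179, y = 0.388
  n-decane: x = 0.692, y = 0.192
Drum-2 feed = drum-1 liquid: z₂ = (0.1286, 0.1794, 0.6920).
Drum 2:
Newton–Raphson from ψ₂ = 0.5:
  ψ₂ = 0.500: g = 0.1418, g' = -0.750 → ψ₂ = 0.689
  ψ₂ = 0.689: g = 0.0230, g' = -0.536 → ψ₂ = 0.732
  ψ₂ = 0.732: g = 0.0006, g' = -0.507 → ψ₂ = 0.733
Converged at ψ₂ = 0.733.
  benzene: x = 0.022, y = 0.167
  1-propanol: x = 0.045, y = 0.228
  n-decane: x = 0.933, y = 0.604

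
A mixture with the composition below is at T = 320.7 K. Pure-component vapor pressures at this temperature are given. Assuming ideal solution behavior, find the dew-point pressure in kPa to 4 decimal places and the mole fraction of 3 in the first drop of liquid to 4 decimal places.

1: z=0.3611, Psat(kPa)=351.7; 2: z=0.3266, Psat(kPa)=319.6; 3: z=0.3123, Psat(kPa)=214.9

Pdew = 285.5622 kPa, x_3 = 0.4150

At the dew point ψ → 1, so Σzᵢ/Kᵢ = 1 with Kᵢ = Pᵢˢᵃᵗ/P ⇒ 1/P = Σzᵢ/Pᵢˢᵃᵗ.
1/P = 0.3611/351.7 + 0.3266/319.6 + 0.3123/214.9 = 0.0035019 ⇒ P = 285.5622 kPa
xᵢ = zᵢP/Pᵢˢᵃᵗ ⇒ x_3 = 0.3123·285.5622/214.9 = 0.4150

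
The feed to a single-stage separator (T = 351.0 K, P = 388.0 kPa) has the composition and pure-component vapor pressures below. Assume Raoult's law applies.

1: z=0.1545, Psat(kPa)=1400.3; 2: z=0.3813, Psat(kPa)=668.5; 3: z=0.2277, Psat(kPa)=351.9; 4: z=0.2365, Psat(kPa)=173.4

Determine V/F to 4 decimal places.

Raoult's law: Kᵢ = Pᵢˢᵃᵗ/P = Pᵢˢᵃᵗ/388.0.
  K_1 = 1400.3/388.0 = 3.609021, K_2 = 668.5/388.0 = 1.722938, K_3 = 351.9/388.0 = 0.906959, K_4 = 173.4/388.0 = 0.446907
Rachford–Rice: g(V/F) = Σ zᵢ(Kᵢ−1)/(1+V/F(Kᵢ−1)) = 0.
Check two-phase: ΣzᵢKᵢ = 1.5268 > 1 and Σzᵢ/Kᵢ = 1.0444 > 1, so g(0) = 0.5268 > 0 and g(1) = -0.0444 < 0.
Newton iteration, V/F⁰ = 0.35:
  V/F = 0.3500: g = 0.24658, g' = -0.5276 → V/F = 0.8174
  V/F = 0.8174: g = 0.04029, g' = -0.4292 → V/F = 0.9112
  V/F = 0.9112: g = -0.00134, g' = -0.4611 → V/F = 0.9083
Converged at V/F = 0.9083.

V/F = 0.9083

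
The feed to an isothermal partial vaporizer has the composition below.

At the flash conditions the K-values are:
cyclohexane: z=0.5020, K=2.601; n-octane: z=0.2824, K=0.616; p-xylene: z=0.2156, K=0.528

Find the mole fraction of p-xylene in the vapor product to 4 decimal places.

Rachford–Rice: g(V/F) = Σ zᵢ(Kᵢ−1)/(1+V/F(Kᵢ−1)) = 0.
Feasibility: ΣzᵢKᵢ = 1.5935, Σzᵢ/Kᵢ = 1.0598 — both > 1, two phases present.
Iterate (Newton) starting at V/F = 0.61:
  V/F = 0.6100: g = 0.12208, g' = -0.4951 → V/F = 0.8566
  V/F = 0.8566: g = 0.00649, g' = -0.4566 → V/F = 0.8708
Converged at V/F = 0.8708.
Compositions from xᵢ = zᵢ/(1+V/F(Kᵢ−1)), yᵢ = Kᵢxᵢ:
  cyclohexane: x = 0.2097, y = 0.5454
  n-octane: x = 0.4243, y = 0.2613
  p-xylene: x = 0.3661, y = 0.1933

y_p-xylene = 0.1933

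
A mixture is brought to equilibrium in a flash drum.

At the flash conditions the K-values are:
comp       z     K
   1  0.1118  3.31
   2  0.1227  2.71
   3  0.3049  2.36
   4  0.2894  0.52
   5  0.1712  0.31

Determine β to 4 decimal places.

Rachford–Rice: g(β) = Σ zᵢ(Kᵢ−1)/(1+β(Kᵢ−1)) = 0.
Check two-phase: ΣzᵢKᵢ = 1.6257 > 1 and Σzᵢ/Kᵢ = 1.3170 > 1, so g(0) = 0.6257 > 0 and g(1) = -0.3170 < 0.
Newton iteration, β⁰ = 0.5:
  β = 0.5000: g = 0.11665, g' = -0.7380 → β = 0.6581
  β = 0.6581: g = 0.00060, g' = -0.7464 → β = 0.6589
Converged at β = 0.6589.

β = 0.6589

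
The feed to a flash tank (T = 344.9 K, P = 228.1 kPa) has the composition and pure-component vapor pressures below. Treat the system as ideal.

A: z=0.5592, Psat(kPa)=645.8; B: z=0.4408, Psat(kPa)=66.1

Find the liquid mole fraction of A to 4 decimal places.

x_A = 0.2795

Raoult's law: Kᵢ = Pᵢˢᵃᵗ/P = Pᵢˢᵃᵗ/228.1.
  K_A = 645.8/228.1 = 2.831214, K_B = 66.1/228.1 = 0.289785
Rachford–Rice: g(ψ) = Σ zᵢ(Kᵢ−1)/(1+ψ(Kᵢ−1)) = 0.
Feasibility: ΣzᵢKᵢ = 1.7110, Σzᵢ/Kᵢ = 1.7186 — both > 1, two phases present.
Binary case is linear: z₁(K₁−1)(1+ψ(K₂−1)) + z₂(K₂−1)(1+ψ(K₁−1)) = 0
⇒ ψ = [z₁(K₁−1)+z₂(K₂−1)] / [−(K₁−1)(K₂−1)] = 0.71095/1.30056 = 0.5467
Compositions from xᵢ = zᵢ/(1+ψ(Kᵢ−1)), yᵢ = Kᵢxᵢ:
  A: x = 0.2795, y = 0.7912
  B: x = 0.7205, y = 0.2088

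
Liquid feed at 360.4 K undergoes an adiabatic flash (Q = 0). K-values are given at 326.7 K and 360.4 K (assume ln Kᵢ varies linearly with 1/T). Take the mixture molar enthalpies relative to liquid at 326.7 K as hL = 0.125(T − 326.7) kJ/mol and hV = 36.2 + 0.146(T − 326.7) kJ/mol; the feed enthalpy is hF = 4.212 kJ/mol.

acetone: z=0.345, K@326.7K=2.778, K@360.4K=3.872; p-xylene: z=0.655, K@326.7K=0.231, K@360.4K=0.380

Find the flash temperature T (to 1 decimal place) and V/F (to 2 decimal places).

T = 329.8 K, V/F = 0.11

Adiabatic flash: solve Rachford–Rice at each trial T, then check hF = ψ·hV(T) + (1−ψ)·hL(T).
  T = 326.7 K: K = (2.778, 0.231), RR gives ψ = 0.080, H_out = 2.905 kJ/mol
  T = 360.4 K: K = (3.872, 0.380), RR gives ψ = 0.328, H_out = 16.333 kJ/mol
  T = 343.5 K: K = (3.305, 0.300), RR gives ψ = 0.208, H_out = 9.720 kJ/mol
  T = 335.1 K: K = (3.037, 0.264), RR gives ψ = 0.147, H_out = 6.402 kJ/mol
  T = 330.9 K: K = (2.906, 0.247), RR gives ψ = 0.115, H_out = 4.684 kJ/mol
  T = 328.8 K: K = (2.842, 0.239), RR gives ψ = 0.098, H_out = 3.804 kJ/mol
Linear interpolation between T = 328.8 (H_out = 3.804) and T = 330.9 (H_out = 4.684) on hF = 4.212 gives T ≈ 329.8 K, at which ψ = 0.11.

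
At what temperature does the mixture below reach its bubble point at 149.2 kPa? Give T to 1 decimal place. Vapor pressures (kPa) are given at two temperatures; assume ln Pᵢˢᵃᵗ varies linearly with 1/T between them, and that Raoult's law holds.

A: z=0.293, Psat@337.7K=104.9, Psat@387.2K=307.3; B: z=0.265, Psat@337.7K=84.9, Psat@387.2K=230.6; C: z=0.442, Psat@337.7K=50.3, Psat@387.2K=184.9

Bubble-point temperature: ΣzᵢPᵢˢᵃᵗ(T) = P. Interpolate ln Pᵢˢᵃᵗ = aᵢ + bᵢ/T.
  T = 337.7 K: ΣzᵢPᵢˢᵃᵗ = 75.47 kPa
  T = 387.2 K: ΣzᵢPᵢˢᵃᵗ = 232.87 kPa
  T = 362.4 K: ΣzᵢPᵢˢᵃᵗ = 137.35 kPa
  T = 374.8 K: ΣzᵢPᵢˢᵃᵗ = 180.33 kPa
  T = 368.6 K: ΣzᵢPᵢˢᵃᵗ = 157.72 kPa
  T = 365.5 K: ΣzᵢPᵢˢᵃᵗ = 147.26 kPa
  T = 367.1 K: ΣzᵢPᵢˢᵃᵗ = 152.59 kPa
Interpolating between 365.5 K and 367.1 K gives T ≈ 366.1 K.

T = 366.1 K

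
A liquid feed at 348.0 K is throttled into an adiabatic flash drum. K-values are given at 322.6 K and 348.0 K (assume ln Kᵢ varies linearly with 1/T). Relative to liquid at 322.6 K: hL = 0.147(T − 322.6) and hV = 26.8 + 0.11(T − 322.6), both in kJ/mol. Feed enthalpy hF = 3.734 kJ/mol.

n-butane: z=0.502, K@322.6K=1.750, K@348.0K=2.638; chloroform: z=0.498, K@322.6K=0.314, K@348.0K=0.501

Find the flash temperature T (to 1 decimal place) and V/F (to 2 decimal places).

T = 324.5 K, V/F = 0.13

Adiabatic flash: solve Rachford–Rice at each trial T, then check hF = ψ·hV(T) + (1−ψ)·hL(T).
  T = 322.6 K: K = (1.750, 0.314), RR gives ψ = 0.068, H_out = 1.816 kJ/mol
  T = 348.0 K: K = (2.638, 0.501), RR gives ψ = 0.702, H_out = 21.887 kJ/mol
  T = 335.3 K: K = (2.165, 0.400), RR gives ψ = 0.410, H_out = 12.650 kJ/mol
  T = 329.0 K: K = (1.952, 0.356), RR gives ψ = 0.256, H_out = 7.744 kJ/mol
  T = 325.8 K: K = (1.849, 0.334), RR gives ψ = 0.168, H_out = 4.949 kJ/mol
  T = 324.2 K: K = (1.799, 0.324), RR gives ψ = 0.120, H_out = 3.433 kJ/mol
Linear interpolation between T = 324.2 (H_out = 3.433) and T = 325.8 (H_out = 4.949) on hF = 3.734 gives T ≈ 324.5 K, at which ψ = 0.13.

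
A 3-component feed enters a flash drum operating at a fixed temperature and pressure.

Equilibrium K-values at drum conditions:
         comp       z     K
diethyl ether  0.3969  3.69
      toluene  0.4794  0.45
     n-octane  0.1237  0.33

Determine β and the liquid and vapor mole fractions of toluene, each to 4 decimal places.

β = 0.4647, x_toluene = 0.6440, y_toluene = 0.2898

Material balance + equilibrium reduce to Σ zᵢ(Kᵢ−1)/(1+β(Kᵢ−1)) = 0.
g(0) = ΣzᵢKᵢ − 1 = 0.7211 and g(1) = 1 − Σzᵢ/Kᵢ = -0.5477, so a root lies in (0, 1).
Newton iteration, β⁰ = 0.5:
  β = 0.5000: g = -0.03302, g' = -0.9237 → β = 0.4643
  β = 0.4643: g = 0.00038, g' = -0.9464 → β = 0.4647
Converged at β = 0.4647.
Compositions from xᵢ = zᵢ/(1+β(Kᵢ−1)), yᵢ = Kᵢxᵢ:
  diethyl ether: x = 0.1764, y = 0.6509
  toluene: x = 0.6440, y = 0.2898
  n-octane: x = 0.1796, y = 0.0593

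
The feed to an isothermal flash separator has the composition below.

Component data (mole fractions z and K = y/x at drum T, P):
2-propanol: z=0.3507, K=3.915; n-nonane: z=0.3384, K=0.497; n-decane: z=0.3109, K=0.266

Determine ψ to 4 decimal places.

Material balance + equilibrium reduce to Σ zᵢ(Kᵢ−1)/(1+ψ(Kᵢ−1)) = 0.
g(0) = ΣzᵢKᵢ − 1 = 0.6239 and g(1) = 1 − Σzᵢ/Kᵢ = -0.9393, so a root lies in (0, 1).
Iterate (Newton) starting at ψ = 0.5:
  ψ = 0.5000: g = -0.17193, g' = -1.0643 → ψ = 0.3385
  ψ = 0.3385: g = 0.00582, g' = -1.1760 → ψ = 0.3434
Converged at ψ = 0.3434.

ψ = 0.3434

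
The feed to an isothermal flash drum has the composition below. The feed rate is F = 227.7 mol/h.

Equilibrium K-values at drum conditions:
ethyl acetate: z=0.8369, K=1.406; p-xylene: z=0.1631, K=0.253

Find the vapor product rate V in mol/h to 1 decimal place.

Rachford–Rice: g(β) = Σ zᵢ(Kᵢ−1)/(1+β(Kᵢ−1)) = 0.
Feasibility: ΣzᵢKᵢ = 1.2179, Σzᵢ/Kᵢ = 1.2399 — both > 1, two phases present.
Newton iteration, β⁰ = 0.5:
  β = 0.5000: g = 0.08797, g' = -0.3272 → β = 0.7689
  β = 0.7689: g = -0.02729, g' = -0.5824 → β = 0.7220
  β = 0.7220: g = -0.00173, g' = -0.5114 → β = 0.7186
Converged at β = 0.7186.
Then V = β·F = 0.7186·227.7 = 163.6 mol/h and L = F − V = 64.1 mol/h.

V = 163.6 mol/h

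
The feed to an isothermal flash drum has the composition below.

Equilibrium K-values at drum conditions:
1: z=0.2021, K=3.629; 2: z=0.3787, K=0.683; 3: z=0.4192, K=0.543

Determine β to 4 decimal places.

β = 0.2125

Let β = V/F and solve Σ zᵢ(Kᵢ−1)/(1+β(Kᵢ−1)) = 0.
Check two-phase: ΣzᵢKᵢ = 1.2197 > 1 and Σzᵢ/Kᵢ = 1.3822 > 1, so g(0) = 0.2197 > 0 and g(1) = -0.3822 < 0.
Newton iteration, β⁰ = 0.44:
  β = 0.4400: g = -0.13295, g' = -0.4888 → β = 0.1680
  β = 0.1680: g = 0.03420, g' = -0.8171 → β = 0.2099
  β = 0.2099: g = 0.00188, g' = -0.7308 → β = 0.2125
Converged at β = 0.2125.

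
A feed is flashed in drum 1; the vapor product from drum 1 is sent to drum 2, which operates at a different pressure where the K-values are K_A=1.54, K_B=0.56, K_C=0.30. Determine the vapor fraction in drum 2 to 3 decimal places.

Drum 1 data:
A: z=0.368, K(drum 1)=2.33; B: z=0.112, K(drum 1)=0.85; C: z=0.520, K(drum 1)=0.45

V/F (drum 2) = 0.284

Drum 1:
Newton iteration, ψ₁⁰ = 0.5:
  ψ₁ = 0.500: g = -0.1187, g' = -0.537 → ψ₁ = 0.279
  ψ₁ = 0.279: g = 0.0016, g' = -0.569 → ψ₁ = 0.282
Converged at ψ₁ = 0.282.
Drum-1 compositions:
  A: x = 0.268, y = 0.624
  B: x = 0.117, y = 0.099
  C: x = 0.615, y = 0.277
Drum-2 feed = drum-1 vapor: z₂ = (0.6237, 0.0994, 0.2769).
Drum 2:
Iterate (Newton) starting at ψ₂ = 0.66:
  ψ₂ = 0.660: g = -0.1737, g' = -0.606 → ψ₂ = 0.373
  ψ₂ = 0.373: g = -0.0345, g' = -0.402 → ψ₂ = 0.288
  ψ₂ = 0.288: g = -0.0013, g' = -0.374 → ψ₂ = 0.284
Converged at ψ₂ = 0.284.
  A: x = 0.541, y = 0.833
  B: x = 0.114, y = 0.064
  C: x = 0.346, y = 0.104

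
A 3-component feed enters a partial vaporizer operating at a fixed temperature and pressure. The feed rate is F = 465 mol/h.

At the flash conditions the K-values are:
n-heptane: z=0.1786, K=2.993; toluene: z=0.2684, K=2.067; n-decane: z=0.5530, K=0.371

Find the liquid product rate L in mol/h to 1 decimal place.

L = 319.0 mol/h

Let ψ = V/F and solve Σ zᵢ(Kᵢ−1)/(1+ψ(Kᵢ−1)) = 0.
Check two-phase: ΣzᵢKᵢ = 1.2945 > 1 and Σzᵢ/Kᵢ = 1.6801 > 1, so g(0) = 0.2945 > 0 and g(1) = -0.6801 < 0.
Iterate (Newton) starting at ψ = 0.52:
  ψ = 0.5200: g = -0.15792, g' = -0.7806 → ψ = 0.3177
  ψ = 0.3177: g = -0.00288, g' = -0.7781 → ψ = 0.3140
Converged at ψ = 0.3140.
Then V = ψ·F = 0.3140·465 = 146.0 mol/h and L = F − V = 319.0 mol/h.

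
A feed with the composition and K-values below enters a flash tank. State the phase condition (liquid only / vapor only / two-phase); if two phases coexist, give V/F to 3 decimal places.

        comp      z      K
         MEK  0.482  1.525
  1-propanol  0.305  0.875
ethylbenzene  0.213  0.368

two-phase, V/F = 0.354

ΣzᵢKᵢ = 1.080; Σzᵢ/Kᵢ = 1.243.
Both exceed 1, so a two-phase solution exists.
Material balance + equilibrium reduce to Σ zᵢ(Kᵢ−1)/(1+ψ(Kᵢ−1)) = 0.
Newton–Raphson from ψ = 0.53:
  ψ = 0.530: g = -0.0453, g' = -0.279 → ψ = 0.368
  ψ = 0.368: g = -0.0032, g' = -0.243 → ψ = 0.354
Converged at ψ = 0.354.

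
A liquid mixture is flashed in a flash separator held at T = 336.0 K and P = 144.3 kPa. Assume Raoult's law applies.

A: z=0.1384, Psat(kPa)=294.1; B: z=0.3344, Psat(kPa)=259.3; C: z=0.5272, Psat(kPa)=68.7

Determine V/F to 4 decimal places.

Raoult's law: Kᵢ = Pᵢˢᵃᵗ/P = Pᵢˢᵃᵗ/144.3.
  K_A = 294.1/144.3 = 2.038115, K_B = 259.3/144.3 = 1.796951, K_C = 68.7/144.3 = 0.476091
Rachford–Rice: g(V/F) = Σ zᵢ(Kᵢ−1)/(1+V/F(Kᵢ−1)) = 0.
Check two-phase: ΣzᵢKᵢ = 1.1340 > 1 and Σzᵢ/Kᵢ = 1.3613 > 1, so g(0) = 0.1340 > 0 and g(1) = -0.3613 < 0.
Newton iteration, V/F⁰ = 0.62:
  V/F = 0.6200: g = -0.14330, g' = -0.4678 → V/F = 0.3137
  V/F = 0.3137: g = -0.00893, g' = -0.4280 → V/F = 0.2928
Converged at V/F = 0.2928.

V/F = 0.2928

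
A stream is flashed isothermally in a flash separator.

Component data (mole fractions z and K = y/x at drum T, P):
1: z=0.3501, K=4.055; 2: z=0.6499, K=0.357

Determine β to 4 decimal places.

β = 0.3317

Material balance + equilibrium reduce to Σ zᵢ(Kᵢ−1)/(1+β(Kᵢ−1)) = 0.
g(0) = ΣzᵢKᵢ − 1 = 0.6517 and g(1) = 1 − Σzᵢ/Kᵢ = -0.9068, so a root lies in (0, 1).
Binary case is linear: z₁(K₁−1)(1+β(K₂−1)) + z₂(K₂−1)(1+β(K₁−1)) = 0
⇒ β = [z₁(K₁−1)+z₂(K₂−1)] / [−(K₁−1)(K₂−1)] = 0.65167/1.96436 = 0.3317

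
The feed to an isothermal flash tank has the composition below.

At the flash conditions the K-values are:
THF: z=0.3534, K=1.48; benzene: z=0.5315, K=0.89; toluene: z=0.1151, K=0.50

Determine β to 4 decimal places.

Rachford–Rice: g(β) = Σ zᵢ(Kᵢ−1)/(1+β(Kᵢ−1)) = 0.
Check two-phase: ΣzᵢKᵢ = 1.0536 > 1 and Σzᵢ/Kᵢ = 1.0662 > 1, so g(0) = 0.0536 > 0 and g(1) = -0.0662 < 0.
Newton–Raphson from β = 0.5:
  β = 0.5000: g = -0.00180, g' = -0.1113 → β = 0.4838
Converged at β = 0.4838.

β = 0.4838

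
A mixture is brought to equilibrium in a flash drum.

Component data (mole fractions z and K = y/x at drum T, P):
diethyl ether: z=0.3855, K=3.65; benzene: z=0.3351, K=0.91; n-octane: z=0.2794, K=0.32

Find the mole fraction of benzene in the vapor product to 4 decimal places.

y_benzene = 0.3240

Rachford–Rice: g(V/F) = Σ zᵢ(Kᵢ−1)/(1+V/F(Kᵢ−1)) = 0.
Check two-phase: ΣzᵢKᵢ = 1.8014 > 1 and Σzᵢ/Kᵢ = 1.3470 > 1, so g(0) = 0.8014 > 0 and g(1) = -0.3470 < 0.
Newton–Raphson from V/F = 0.36:
  V/F = 0.3600: g = 0.24006, g' = -0.9385 → V/F = 0.6158
  V/F = 0.6158: g = 0.02936, g' = -0.7763 → V/F = 0.6536
  V/F = 0.6536: g = -0.00013, g' = -0.7844 → V/F = 0.6535
Converged at V/F = 0.6535.
Compositions from xᵢ = zᵢ/(1+V/F(Kᵢ−1)), yᵢ = Kᵢxᵢ:
  diethyl ether: x = 0.1411, y = 0.5151
  benzene: x = 0.3560, y = 0.3240
  n-octane: x = 0.5028, y = 0.1609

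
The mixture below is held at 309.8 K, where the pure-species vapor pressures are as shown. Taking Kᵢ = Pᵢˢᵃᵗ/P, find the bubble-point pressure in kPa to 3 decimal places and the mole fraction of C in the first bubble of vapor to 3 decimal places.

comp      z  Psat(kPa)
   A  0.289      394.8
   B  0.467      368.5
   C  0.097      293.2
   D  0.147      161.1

At the bubble point ψ → 0, so ΣzᵢKᵢ = 1 with Kᵢ = Pᵢˢᵃᵗ/P ⇒ P = ΣzᵢPᵢˢᵃᵗ.
P = 0.289·394.8 + 0.467·368.5 + 0.097·293.2 + 0.147·161.1 = 338.309 kPa
yᵢ = zᵢPᵢˢᵃᵗ/P ⇒ y_C = 0.097·293.2/338.309 = 0.084

Pbub = 338.309 kPa, y_C = 0.084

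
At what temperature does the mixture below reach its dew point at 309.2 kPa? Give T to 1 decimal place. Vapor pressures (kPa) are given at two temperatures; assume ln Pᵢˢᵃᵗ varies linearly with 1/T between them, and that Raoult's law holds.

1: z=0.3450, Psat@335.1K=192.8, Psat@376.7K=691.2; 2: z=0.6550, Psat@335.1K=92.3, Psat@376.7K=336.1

Dew-point temperature: Σzᵢ·P/Pᵢˢᵃᵗ(T) = 1. Interpolate ln Pᵢˢᵃᵗ = aᵢ + bᵢ/T.
  T = 335.1 K: ΣzᵢP/Pᵢˢᵃᵗ = 2.7475
  T = 376.7 K: ΣzᵢP/Pᵢˢᵃᵗ = 0.7569
  T = 355.9 K: ΣzᵢP/Pᵢˢᵃᵗ = 1.3888
  T = 366.3 K: ΣzᵢP/Pᵢˢᵃᵗ = 1.0165
  T = 371.5 K: ΣzᵢP/Pᵢˢᵃᵗ = 0.8753
  T = 368.9 K: ΣzᵢP/Pᵢˢᵃᵗ = 0.9428
Interpolating between 366.3 K and 368.9 K gives T ≈ 366.9 K.

T = 366.9 K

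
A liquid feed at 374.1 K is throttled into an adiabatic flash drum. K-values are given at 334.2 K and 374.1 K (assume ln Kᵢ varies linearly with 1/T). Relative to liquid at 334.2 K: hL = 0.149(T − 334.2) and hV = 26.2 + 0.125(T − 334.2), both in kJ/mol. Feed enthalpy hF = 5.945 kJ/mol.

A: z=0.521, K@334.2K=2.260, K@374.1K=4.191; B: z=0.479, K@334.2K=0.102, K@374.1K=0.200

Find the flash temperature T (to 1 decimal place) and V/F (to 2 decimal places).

Adiabatic flash: solve Rachford–Rice at each trial T, then check hF = ψ·hV(T) + (1−ψ)·hL(T).
  T = 334.2 K: K = (2.260, 0.102), RR gives ψ = 0.200, H_out = 5.241 kJ/mol
  T = 374.1 K: K = (4.191, 0.200), RR gives ψ = 0.501, H_out = 18.595 kJ/mol
  T = 354.1 K: K = (3.129, 0.145), RR gives ψ = 0.385, H_out = 12.861 kJ/mol
  T = 344.1 K: K = (2.670, 0.122), RR gives ψ = 0.307, H_out = 9.438 kJ/mol
  T = 339.1 K: K = (2.457, 0.112), RR gives ψ = 0.258, H_out = 7.455 kJ/mol
  T = 336.6 K: K = (2.355, 0.107), RR gives ψ = 0.230, H_out = 6.365 kJ/mol
Linear interpolation between T = 334.2 (H_out = 5.241) and T = 336.6 (H_out = 6.365) on hF = 5.945 gives T ≈ 335.7 K, at which ψ = 0.22.

T = 335.7 K, V/F = 0.22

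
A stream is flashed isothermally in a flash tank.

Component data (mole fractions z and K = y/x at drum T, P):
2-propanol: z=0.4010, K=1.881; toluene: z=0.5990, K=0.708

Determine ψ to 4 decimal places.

ψ = 0.6934

Let ψ = V/F and solve Σ zᵢ(Kᵢ−1)/(1+ψ(Kᵢ−1)) = 0.
Feasibility: ΣzᵢKᵢ = 1.1784, Σzᵢ/Kᵢ = 1.0592 — both > 1, two phases present.
Newton iteration, ψ⁰ = 0.47:
  ψ = 0.4700: g = 0.04710, g' = -0.2243 → ψ = 0.6800
  ψ = 0.6800: g = 0.00268, g' = -0.2012 → ψ = 0.6933
  ψ = 0.6933: g = 0.00001, g' = -0.2002 → ψ = 0.6934
Converged at ψ = 0.6934.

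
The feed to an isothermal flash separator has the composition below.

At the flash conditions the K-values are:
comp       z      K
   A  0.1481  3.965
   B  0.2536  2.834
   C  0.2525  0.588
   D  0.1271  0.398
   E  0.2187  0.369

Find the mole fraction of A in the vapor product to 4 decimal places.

Material balance + equilibrium reduce to Σ zᵢ(Kᵢ−1)/(1+ψ(Kᵢ−1)) = 0.
Check two-phase: ΣzᵢKᵢ = 1.5857 > 1 and Σzᵢ/Kᵢ = 1.4683 > 1, so g(0) = 0.5857 > 0 and g(1) = -0.4683 < 0.
Iterate (Newton) starting at ψ = 0.5:
  ψ = 0.5000: g = -0.02258, g' = -0.7915 → ψ = 0.4715
  ψ = 0.4715: g = 0.00017, g' = -0.8040 → ψ = 0.4717
Converged at ψ = 0.4717.
Compositions from xᵢ = zᵢ/(1+ψ(Kᵢ−1)), yᵢ = Kᵢxᵢ:
  A: x = 0.0617, y = 0.2448
  B: x = 0.1360, y = 0.3854
  C: x = 0.3134, y = 0.1843
  D: x = 0.1775, y = 0.0706
  E: x = 0.3114, y = 0.1149

y_A = 0.2448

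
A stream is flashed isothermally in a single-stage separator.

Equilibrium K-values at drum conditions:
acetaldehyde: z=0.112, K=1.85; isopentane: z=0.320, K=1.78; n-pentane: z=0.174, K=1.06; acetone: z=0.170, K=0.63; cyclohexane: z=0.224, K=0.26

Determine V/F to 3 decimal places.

Material balance + equilibrium reduce to Σ zᵢ(Kᵢ−1)/(1+V/F(Kᵢ−1)) = 0.
g(0) = ΣzᵢKᵢ − 1 = 0.127 and g(1) = 1 − Σzᵢ/Kᵢ = -0.536, so a root lies in (0, 1).
Iterate (Newton) starting at V/F = 0.66:
  V/F = 0.660: g = -0.1714, g' = -0.628 → V/F = 0.387
  V/F = 0.387: g = -0.0321, g' = -0.434 → V/F = 0.313
  V/F = 0.313: g = -0.0008, g' = -0.414 → V/F = 0.311
Converged at V/F = 0.311.

V/F = 0.311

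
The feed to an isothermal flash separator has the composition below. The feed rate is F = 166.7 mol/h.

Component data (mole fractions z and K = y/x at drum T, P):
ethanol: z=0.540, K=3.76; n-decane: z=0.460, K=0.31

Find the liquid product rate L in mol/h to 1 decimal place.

Binary case is linear: z₁(K₁−1)(1+β(K₂−1)) + z₂(K₂−1)(1+β(K₁−1)) = 0
⇒ β = [z₁(K₁−1)+z₂(K₂−1)] / [−(K₁−1)(K₂−1)] = 1.1730/1.9044 = 0.616
Then V = β·F = 0.6159·166.7 = 102.7 mol/h and L = F − V = 64.0 mol/h.

L = 64.0 mol/h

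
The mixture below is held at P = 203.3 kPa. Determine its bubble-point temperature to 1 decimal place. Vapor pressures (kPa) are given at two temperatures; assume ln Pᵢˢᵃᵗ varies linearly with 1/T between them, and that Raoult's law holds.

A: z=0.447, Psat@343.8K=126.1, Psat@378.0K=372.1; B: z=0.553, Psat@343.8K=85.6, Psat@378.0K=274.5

T = 363.6 K

Bubble-point temperature: ΣzᵢPᵢˢᵃᵗ(T) = P. Interpolate ln Pᵢˢᵃᵗ = aᵢ + bᵢ/T.
  T = 343.8 K: ΣzᵢPᵢˢᵃᵗ = 103.70 kPa
  T = 378.0 K: ΣzᵢPᵢˢᵃᵗ = 318.13 kPa
  T = 360.9 K: ΣzᵢPᵢˢᵃᵗ = 186.48 kPa
  T = 369.4 K: ΣzᵢPᵢˢᵃᵗ = 244.68 kPa
  T = 365.1 K: ΣzᵢPᵢˢᵃᵗ = 213.60 kPa
  T = 363.0 K: ΣzᵢPᵢˢᵃᵗ = 199.66 kPa
  T = 364.1 K: ΣzᵢPᵢˢᵃᵗ = 206.87 kPa
Interpolating between 363.0 K and 364.1 K gives T ≈ 363.6 K.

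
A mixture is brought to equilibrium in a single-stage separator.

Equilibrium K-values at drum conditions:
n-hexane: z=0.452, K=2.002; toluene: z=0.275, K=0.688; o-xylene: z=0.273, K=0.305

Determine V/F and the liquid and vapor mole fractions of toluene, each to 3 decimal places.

Material balance + equilibrium reduce to Σ zᵢ(Kᵢ−1)/(1+V/F(Kᵢ−1)) = 0.
g(0) = ΣzᵢKᵢ − 1 = 0.177 and g(1) = 1 − Σzᵢ/Kᵢ = -0.521, so a root lies in (0, 1).
Newton iteration, V/F⁰ = 0.5:
  V/F = 0.500: g = -0.0907, g' = -0.549 → V/F = 0.335
  V/F = 0.335: g = -0.0039, g' = -0.512 → V/F = 0.327
Converged at V/F = 0.327.
Compositions from xᵢ = zᵢ/(1+V/F(Kᵢ−1)), yᵢ = Kᵢxᵢ:
  n-hexane: x = 0.340, y = 0.682
  toluene: x = 0.306, y = 0.211
  o-xylene: x = 0.353, y = 0.108

V/F = 0.327, x_toluene = 0.306, y_toluene = 0.211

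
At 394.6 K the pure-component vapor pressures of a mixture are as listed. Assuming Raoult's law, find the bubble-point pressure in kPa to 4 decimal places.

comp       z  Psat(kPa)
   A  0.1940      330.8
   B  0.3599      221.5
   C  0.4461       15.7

At the bubble point ψ → 0, so ΣzᵢKᵢ = 1 with Kᵢ = Pᵢˢᵃᵗ/P ⇒ P = ΣzᵢPᵢˢᵃᵗ.
P = 0.1940·330.8 + 0.3599·221.5 + 0.4461·15.7 = 150.8968 kPa

Pbub = 150.8968 kPa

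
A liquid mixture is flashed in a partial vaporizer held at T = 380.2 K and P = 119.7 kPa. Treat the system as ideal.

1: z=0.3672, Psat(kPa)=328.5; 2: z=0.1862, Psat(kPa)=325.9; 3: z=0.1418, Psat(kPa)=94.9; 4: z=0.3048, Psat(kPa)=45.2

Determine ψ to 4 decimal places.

ψ = 0.7859

Raoult's law: Kᵢ = Pᵢˢᵃᵗ/P = Pᵢˢᵃᵗ/119.7.
  K_1 = 328.5/119.7 = 2.744361, K_2 = 325.9/119.7 = 2.722640, K_3 = 94.9/119.7 = 0.792815, K_4 = 45.2/119.7 = 0.377611
Material balance + equilibrium reduce to Σ zᵢ(Kᵢ−1)/(1+ψ(Kᵢ−1)) = 0.
Feasibility: ΣzᵢKᵢ = 1.7422, Σzᵢ/Kᵢ = 1.1882 — both > 1, two phases present.
Newton iteration, ψ⁰ = 0.36:
  ψ = 0.3600: g = 0.31520, g' = -0.8353 → ψ = 0.7374
  ψ = 0.7374: g = 0.03618, g' = -0.7328 → ψ = 0.7867
  ψ = 0.7867: g = -0.00063, g' = -0.7601 → ψ = 0.7859
Converged at ψ = 0.7859.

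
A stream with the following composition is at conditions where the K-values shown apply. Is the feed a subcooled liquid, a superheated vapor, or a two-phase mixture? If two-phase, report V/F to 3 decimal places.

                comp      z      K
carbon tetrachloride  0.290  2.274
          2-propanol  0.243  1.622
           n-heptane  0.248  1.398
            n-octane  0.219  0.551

ΣzᵢKᵢ = 1.521; Σzᵢ/Kᵢ = 0.852.
Since Σzᵢ/Kᵢ < 1 the mixture is above its dew point — single vapor phase.

superheated vapor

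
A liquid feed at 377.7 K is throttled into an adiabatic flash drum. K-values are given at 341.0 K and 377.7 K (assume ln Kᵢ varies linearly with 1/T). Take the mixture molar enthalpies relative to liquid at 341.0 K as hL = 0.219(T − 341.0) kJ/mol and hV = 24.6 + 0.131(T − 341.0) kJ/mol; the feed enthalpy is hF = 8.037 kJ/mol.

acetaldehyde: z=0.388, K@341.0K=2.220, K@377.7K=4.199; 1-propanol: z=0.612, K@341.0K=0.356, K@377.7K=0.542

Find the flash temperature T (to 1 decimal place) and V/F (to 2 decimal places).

T = 349.4 K, V/F = 0.26

Adiabatic flash: solve Rachford–Rice at each trial T, then check hF = ψ·hV(T) + (1−ψ)·hL(T).
  T = 341.0 K: K = (2.220, 0.356), RR gives ψ = 0.101, H_out = 2.481 kJ/mol
  T = 377.7 K: K = (4.199, 0.542), RR gives ψ = 0.656, H_out = 22.053 kJ/mol
  T = 359.4 K: K = (3.106, 0.444), RR gives ψ = 0.408, H_out = 13.396 kJ/mol
  T = 350.2 K: K = (2.637, 0.399), RR gives ψ = 0.272, H_out = 8.478 kJ/mol
  T = 345.6 K: K = (2.423, 0.377), RR gives ψ = 0.193, H_out = 5.669 kJ/mol
  T = 347.9 K: K = (2.528, 0.388), RR gives ψ = 0.233, H_out = 7.113 kJ/mol
  T = 349.0 K: K = (2.580, 0.393), RR gives ψ = 0.252, H_out = 7.775 kJ/mol
Linear interpolation between T = 349.0 (H_out = 7.775) and T = 350.2 (H_out = 8.478) on hF = 8.037 gives T ≈ 349.4 K, at which ψ = 0.26.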